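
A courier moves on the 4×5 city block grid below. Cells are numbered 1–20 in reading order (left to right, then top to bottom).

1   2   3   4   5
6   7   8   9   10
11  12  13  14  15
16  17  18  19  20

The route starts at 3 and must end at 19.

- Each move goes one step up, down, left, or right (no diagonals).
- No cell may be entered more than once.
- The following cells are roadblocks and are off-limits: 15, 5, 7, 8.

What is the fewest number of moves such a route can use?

4

The Manhattan distance from 3 to 19 is |1−4| + |3−4| = 4, so at least 4 moves are needed.
A route of 4 moves achieves this: 3 → 4 → 9 → 14 → 19.
Since 4 matches the lower bound, it is optimal.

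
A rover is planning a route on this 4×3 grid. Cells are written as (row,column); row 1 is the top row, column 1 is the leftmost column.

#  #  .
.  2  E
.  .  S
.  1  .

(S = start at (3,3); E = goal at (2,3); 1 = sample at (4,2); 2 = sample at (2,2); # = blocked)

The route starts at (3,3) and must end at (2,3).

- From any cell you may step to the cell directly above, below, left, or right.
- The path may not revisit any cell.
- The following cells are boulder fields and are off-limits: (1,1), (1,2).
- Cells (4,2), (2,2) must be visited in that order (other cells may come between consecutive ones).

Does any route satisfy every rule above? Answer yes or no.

yes

One route that works: (3,3) → (4,3) → (4,2) → (3,2) → (2,2) → (2,3).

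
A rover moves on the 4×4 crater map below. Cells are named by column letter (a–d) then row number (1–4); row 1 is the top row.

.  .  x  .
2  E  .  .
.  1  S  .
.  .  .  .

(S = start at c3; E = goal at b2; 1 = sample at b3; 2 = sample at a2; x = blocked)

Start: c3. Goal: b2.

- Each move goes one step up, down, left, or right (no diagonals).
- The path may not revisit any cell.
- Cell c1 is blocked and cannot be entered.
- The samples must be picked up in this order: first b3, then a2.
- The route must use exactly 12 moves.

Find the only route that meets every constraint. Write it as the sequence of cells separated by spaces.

The waypoints must appear in the order b3, a2, with no cell reused.
Route from c3: up 1 to c2, right 1 to d2, down 2 to d4, left 2 to b4, up 1 to b3, left 1 to a3, up 2 to a1, right 1 to b1, down 1 to b2 — 12 moves in all.
Check: order respected (1 at step 7, 2 at step 9); 12 moves as required.

c3 c2 d2 d3 d4 c4 b4 b3 a3 a2 a1 b1 b2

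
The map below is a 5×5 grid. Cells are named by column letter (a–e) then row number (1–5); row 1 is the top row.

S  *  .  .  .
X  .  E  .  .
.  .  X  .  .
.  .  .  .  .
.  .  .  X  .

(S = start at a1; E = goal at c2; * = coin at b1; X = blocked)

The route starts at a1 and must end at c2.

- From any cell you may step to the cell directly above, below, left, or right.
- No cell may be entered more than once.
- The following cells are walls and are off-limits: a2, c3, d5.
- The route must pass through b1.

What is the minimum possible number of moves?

3

Any route passes through b1 somewhere between a1 and c2. Summing Manhattan distances along the two legs (a1 → b1 → c2) gives a lower bound of 1 + 2 = 3 moves.
A route of 3 moves achieves this: a1 → b1 → b2 → c2.
Since 3 matches the lower bound, it is optimal.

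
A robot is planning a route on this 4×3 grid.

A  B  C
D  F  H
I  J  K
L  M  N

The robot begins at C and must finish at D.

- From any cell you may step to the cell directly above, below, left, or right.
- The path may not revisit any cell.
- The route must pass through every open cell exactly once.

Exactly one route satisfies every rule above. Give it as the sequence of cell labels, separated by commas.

C, H, K, N, M, L, I, J, F, B, A, D

Need to visit all 12 open cells exactly once, starting at C and ending at D.
Route from C: down 3 to N, left 2 to L, up 1 to I, right 1 to J, up 2 to B, left 1 to A, down 1 to D — 11 moves in all.
Check: all 12 open cells covered.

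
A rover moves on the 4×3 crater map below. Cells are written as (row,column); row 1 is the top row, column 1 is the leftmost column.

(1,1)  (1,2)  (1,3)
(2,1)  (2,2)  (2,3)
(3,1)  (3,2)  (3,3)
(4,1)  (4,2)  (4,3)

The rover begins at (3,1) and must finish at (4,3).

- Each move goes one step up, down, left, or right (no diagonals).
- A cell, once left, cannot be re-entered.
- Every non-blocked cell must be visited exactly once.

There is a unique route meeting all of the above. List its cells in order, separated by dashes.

Need to visit all 12 open cells exactly once, starting at (3,1) and ending at (4,3).
Cell (1,1) has only two open neighbours ((2,1) and (1,2)), so the path must pass straight through it: one of those is the cell it's entered from and the other is where it exits.
Route from (3,1): down 1 to (4,1), right 1 to (4,2), up 2 to (2,2), left 1 to (2,1), up 1 to (1,1), right 2 to (1,3), down 3 to (4,3) — 11 moves in all.
Check: all 12 open cells covered.

(3,1) - (4,1) - (4,2) - (3,2) - (2,2) - (2,1) - (1,1) - (1,2) - (1,3) - (2,3) - (3,3) - (4,3)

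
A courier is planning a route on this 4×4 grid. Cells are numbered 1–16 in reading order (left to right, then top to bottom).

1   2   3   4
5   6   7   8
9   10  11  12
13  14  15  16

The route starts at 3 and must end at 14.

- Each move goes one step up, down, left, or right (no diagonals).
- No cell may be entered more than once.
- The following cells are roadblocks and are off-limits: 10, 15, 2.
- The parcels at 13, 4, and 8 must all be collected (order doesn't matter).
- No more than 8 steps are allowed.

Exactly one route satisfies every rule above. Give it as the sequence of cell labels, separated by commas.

3, 4, 8, 7, 6, 5, 9, 13, 14

The 8-move cap with required stops at 13, 4, 8 leaves no slack for detours.
Route from 3: right to 4, down to 8, 3× left (reaching 5), 2× down (reaching 13), right to 14 — 8 moves in all.
Check: all required cells visited; 8 ≤ 8 moves.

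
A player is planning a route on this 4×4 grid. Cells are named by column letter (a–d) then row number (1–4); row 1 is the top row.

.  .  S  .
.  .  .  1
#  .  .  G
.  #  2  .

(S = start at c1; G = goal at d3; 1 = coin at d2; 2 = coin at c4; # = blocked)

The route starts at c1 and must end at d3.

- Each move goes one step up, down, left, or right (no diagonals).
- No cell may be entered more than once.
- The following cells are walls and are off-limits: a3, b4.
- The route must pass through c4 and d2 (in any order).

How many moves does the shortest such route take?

7

Any route passes through c4 and d2 in some order between c1 and d3. Summing Manhattan distances along each leg and taking the cheapest ordering (c1 → d2 → c4 → d3) gives a lower bound of 2 + 3 + 2 = 7 moves.
A route of 7 moves achieves this: c1 → d1 → d2 → c2 → c3 → c4 → d4 → d3.
Since 7 matches the lower bound, it is optimal.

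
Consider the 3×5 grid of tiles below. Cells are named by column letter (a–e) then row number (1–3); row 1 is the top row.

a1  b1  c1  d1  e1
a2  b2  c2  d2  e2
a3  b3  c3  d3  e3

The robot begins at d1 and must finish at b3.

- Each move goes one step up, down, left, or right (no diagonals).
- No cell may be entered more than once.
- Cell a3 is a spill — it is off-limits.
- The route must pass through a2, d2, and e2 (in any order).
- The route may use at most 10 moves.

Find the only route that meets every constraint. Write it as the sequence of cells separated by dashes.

d1 - e1 - e2 - d2 - c2 - c1 - b1 - a1 - a2 - b2 - b3

The 10-move cap with required stops at a2, d2, e2 leaves no slack for detours.
Route from d1: right 1 to e1, down 1 to e2, left 2 to c2, up 1 to c1, left 2 to a1, down 1 to a2, right 1 to b2, down 1 to b3 — 10 moves in all.
Check: all required cells visited; 10 ≤ 10 moves.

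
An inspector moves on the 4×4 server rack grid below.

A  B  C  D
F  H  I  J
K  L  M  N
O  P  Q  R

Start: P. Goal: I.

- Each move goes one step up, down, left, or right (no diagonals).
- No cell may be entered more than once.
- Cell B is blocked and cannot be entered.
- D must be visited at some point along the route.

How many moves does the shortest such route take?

7

Any route passes through D somewhere between P and I. Summing Manhattan distances along the two legs (P → D → I) gives a lower bound of 5 + 2 = 7 moves.
A route of 7 moves achieves this: P → L → M → N → J → D → C → I.
Since 7 matches the lower bound, it is optimal.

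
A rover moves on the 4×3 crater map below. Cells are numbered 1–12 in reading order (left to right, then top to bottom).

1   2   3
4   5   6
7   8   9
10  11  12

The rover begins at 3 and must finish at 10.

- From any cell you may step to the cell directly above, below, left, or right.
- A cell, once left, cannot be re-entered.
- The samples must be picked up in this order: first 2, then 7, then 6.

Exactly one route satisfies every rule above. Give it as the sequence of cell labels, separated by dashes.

The waypoints must appear in the order 2, 7, 6, with no cell reused.
Route from 3: 2× left (reaching 1), 2× down (reaching 7), right to 8, up to 5, right to 6, 2× down (reaching 12), 2× left (reaching 10) — 11 moves in all.
Check: order respected (2 at step 1, 7 at step 4, 6 at step 7).

3 - 2 - 1 - 4 - 7 - 8 - 5 - 6 - 9 - 12 - 11 - 10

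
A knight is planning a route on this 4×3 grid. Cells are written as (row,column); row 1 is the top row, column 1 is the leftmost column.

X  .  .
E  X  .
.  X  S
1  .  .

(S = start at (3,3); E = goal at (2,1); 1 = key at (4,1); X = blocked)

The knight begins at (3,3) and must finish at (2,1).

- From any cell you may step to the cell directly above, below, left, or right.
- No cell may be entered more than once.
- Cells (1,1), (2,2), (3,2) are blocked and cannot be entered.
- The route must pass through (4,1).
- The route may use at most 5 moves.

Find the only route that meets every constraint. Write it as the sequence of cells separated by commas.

The budget equals the shortest possible length, so every move has to be on a shortest route through the required cells.
Route from (3,3): down to (4,3), 2× left (reaching (4,1)), 2× up (reaching (2,1)) — 5 moves in all.
Check: all required cells visited; 5 ≤ 5 moves.

(3,3), (4,3), (4,2), (4,1), (3,1), (2,1)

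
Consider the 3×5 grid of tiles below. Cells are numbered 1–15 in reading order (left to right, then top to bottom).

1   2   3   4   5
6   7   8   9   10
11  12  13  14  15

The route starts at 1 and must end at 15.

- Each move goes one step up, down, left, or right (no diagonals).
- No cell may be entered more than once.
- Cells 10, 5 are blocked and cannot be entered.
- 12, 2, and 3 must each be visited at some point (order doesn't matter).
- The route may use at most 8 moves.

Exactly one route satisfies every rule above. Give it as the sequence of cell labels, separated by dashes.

The budget equals the shortest possible length, so every move has to be on a shortest route through the required cells.
Route from 1: 2× right (reaching 3), down to 8, left to 7, down to 12, 3× right (reaching 15) — 8 moves in all.
Check: all required cells visited; 8 ≤ 8 moves.

1 - 2 - 3 - 8 - 7 - 12 - 13 - 14 - 15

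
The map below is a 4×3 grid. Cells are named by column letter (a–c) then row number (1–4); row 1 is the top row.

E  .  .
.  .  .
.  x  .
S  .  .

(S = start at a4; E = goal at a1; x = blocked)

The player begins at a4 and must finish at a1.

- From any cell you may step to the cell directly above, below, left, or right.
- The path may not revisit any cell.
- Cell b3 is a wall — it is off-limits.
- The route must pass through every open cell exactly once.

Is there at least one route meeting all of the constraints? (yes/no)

Colour the cells like a checkerboard: each orthogonal step flips colour, so a Hamiltonian route alternates colours. Here there are 6 cells of one colour and 5 of the other, with start on the opposite colour to the goal — the counts and endpoints can't be arranged into an alternating sequence of length 11, so no Hamiltonian route exists.

no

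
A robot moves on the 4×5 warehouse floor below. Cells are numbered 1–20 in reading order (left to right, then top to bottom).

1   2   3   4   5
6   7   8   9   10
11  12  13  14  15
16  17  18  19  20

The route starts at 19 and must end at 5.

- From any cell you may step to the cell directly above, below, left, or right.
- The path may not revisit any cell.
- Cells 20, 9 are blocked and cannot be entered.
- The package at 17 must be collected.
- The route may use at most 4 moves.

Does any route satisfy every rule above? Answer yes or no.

no

Even ignoring the no-revisit rule, getting from 19 to 5 via 17 needs at least 2 + 6 = 8 moves (Manhattan distance per leg), which exceeds the 4-move limit.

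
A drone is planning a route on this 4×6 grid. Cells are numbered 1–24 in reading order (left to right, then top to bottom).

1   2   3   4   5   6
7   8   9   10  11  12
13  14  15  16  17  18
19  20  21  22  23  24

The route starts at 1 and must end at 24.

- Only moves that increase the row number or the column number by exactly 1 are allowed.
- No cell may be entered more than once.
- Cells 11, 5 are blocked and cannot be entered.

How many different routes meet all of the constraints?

40

A right/down-only route from 1 to 24 makes exactly 3 down-moves and 5 right-moves in some order.
With no other constraints that would be C(8,3) = 56 routes.
Subtract routes through each blocked cell (inclusion–exclusion for overlaps): − through 5: 4 − through 11: 15 + through 5&11: 3 → 40.
That gives 40 routes.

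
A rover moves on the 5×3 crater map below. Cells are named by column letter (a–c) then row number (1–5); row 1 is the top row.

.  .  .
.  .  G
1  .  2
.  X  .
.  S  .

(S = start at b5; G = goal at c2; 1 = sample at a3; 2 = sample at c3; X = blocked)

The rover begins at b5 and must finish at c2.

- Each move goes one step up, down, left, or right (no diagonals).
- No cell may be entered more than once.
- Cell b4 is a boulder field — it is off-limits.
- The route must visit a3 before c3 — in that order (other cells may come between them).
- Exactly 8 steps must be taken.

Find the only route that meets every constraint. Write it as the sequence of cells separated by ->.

b5 -> a5 -> a4 -> a3 -> a2 -> b2 -> b3 -> c3 -> c2

The waypoints must appear in the order a3, c3, with no cell reused.
Route from b5: left to a5, 3× up (reaching a2), right to b2, down to b3, right to c3, up to c2 — 8 moves in all.
Check: order respected (1 at step 3, 2 at step 7); 8 moves as required.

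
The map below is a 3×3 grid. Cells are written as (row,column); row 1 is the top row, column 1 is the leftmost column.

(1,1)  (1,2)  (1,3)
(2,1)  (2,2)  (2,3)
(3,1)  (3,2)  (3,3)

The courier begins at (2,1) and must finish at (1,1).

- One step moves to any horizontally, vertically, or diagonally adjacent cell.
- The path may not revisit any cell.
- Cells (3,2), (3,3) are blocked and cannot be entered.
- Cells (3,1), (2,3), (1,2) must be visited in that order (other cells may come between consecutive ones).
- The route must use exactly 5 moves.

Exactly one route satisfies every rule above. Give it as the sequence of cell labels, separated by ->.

The waypoints must appear in the order (3,1), (2,3), (1,2), with no cell reused.
Route from (2,1): down to (3,1), up-right to (2,2), right to (2,3), up-left to (1,2), left to (1,1) — 5 moves in all.
Check: order respected ((3,1) at step 1, (2,3) at step 3, (1,2) at step 4); 5 moves as required.

(2,1) -> (3,1) -> (2,2) -> (2,3) -> (1,2) -> (1,1)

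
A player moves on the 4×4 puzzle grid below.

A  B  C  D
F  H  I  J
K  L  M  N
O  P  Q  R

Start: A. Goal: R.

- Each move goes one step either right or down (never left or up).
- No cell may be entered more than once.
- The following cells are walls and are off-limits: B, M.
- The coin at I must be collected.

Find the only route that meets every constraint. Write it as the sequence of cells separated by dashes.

Moves only go right or down, so the column and row indices never decrease.
Route from A: down to F, 3× right (reaching J), 2× down (reaching R) — 6 moves in all.
Check: all required cells visited.

A - F - H - I - J - N - R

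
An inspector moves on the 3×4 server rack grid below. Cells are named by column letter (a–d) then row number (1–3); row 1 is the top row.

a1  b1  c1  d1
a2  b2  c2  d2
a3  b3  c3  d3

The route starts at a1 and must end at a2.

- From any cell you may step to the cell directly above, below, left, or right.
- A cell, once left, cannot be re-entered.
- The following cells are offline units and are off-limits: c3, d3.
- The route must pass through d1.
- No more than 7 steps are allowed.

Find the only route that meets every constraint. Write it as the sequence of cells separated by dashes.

Any route must reach d1 and still end at a2 within 7 moves, so the order of the required stops is forced.
Route from a1: 3× right (reaching d1), down to d2, 3× left (reaching a2) — 7 moves in all.
Check: all required cells visited; 7 ≤ 7 moves.

a1 - b1 - c1 - d1 - d2 - c2 - b2 - a2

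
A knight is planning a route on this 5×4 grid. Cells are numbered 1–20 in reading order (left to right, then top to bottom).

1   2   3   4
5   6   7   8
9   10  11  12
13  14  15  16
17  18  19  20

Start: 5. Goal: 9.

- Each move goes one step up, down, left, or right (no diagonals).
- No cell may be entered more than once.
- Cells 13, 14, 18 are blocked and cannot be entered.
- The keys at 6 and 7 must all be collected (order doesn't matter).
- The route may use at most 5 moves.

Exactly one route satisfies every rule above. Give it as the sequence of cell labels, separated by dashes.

5 - 6 - 7 - 11 - 10 - 9

The 5-move cap with required stops at 6, 7 leaves no slack for detours.
Route from 5: right 2 to 7, down 1 to 11, left 2 to 9 — 5 moves in all.
Check: all required cells visited; 5 ≤ 5 moves.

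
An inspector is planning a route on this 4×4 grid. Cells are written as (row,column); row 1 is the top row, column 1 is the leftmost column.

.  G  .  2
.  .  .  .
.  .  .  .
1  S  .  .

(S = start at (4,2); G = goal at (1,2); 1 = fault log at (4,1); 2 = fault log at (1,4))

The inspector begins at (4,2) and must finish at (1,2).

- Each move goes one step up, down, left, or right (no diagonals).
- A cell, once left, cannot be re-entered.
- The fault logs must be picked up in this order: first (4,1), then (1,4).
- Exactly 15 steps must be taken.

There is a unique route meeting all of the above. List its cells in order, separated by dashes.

(4,2) - (4,1) - (3,1) - (3,2) - (3,3) - (4,3) - (4,4) - (3,4) - (2,4) - (1,4) - (1,3) - (2,3) - (2,2) - (2,1) - (1,1) - (1,2)

The waypoints must appear in the order (4,1), (1,4), with no cell reused.
Route from (4,2): left 1 to (4,1), up 1 to (3,1), right 2 to (3,3), down 1 to (4,3), right 1 to (4,4), up 3 to (1,4), left 1 to (1,3), down 1 to (2,3), left 2 to (2,1), up 1 to (1,1), right 1 to (1,2) — 15 moves in all.
Check: order respected (1 at step 1, 2 at step 9); 15 moves as required.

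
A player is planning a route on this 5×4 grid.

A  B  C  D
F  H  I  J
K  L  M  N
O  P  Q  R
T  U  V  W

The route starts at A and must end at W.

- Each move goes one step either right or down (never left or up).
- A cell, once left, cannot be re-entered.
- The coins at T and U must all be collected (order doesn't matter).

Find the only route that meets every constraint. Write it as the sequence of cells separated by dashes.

Moves only go right or down, so the column and row indices never decrease.
Route from A: down 4 to T, right 3 to W — 7 moves in all.
Check: all required cells visited.

A - F - K - O - T - U - V - W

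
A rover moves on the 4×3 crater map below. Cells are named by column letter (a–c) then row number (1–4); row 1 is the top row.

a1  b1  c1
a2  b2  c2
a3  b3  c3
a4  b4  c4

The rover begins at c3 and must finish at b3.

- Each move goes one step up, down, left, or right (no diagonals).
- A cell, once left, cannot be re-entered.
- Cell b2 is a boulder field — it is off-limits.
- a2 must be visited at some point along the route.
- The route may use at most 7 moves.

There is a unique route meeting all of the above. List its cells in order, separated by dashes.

Any route must reach a2 and still end at b3 within 7 moves, so the order of the required stops is forced.
Route from c3: up 2 to c1, left 2 to a1, down 2 to a3, right 1 to b3 — 7 moves in all.
Check: all required cells visited; 7 ≤ 7 moves.

c3 - c2 - c1 - b1 - a1 - a2 - a3 - b3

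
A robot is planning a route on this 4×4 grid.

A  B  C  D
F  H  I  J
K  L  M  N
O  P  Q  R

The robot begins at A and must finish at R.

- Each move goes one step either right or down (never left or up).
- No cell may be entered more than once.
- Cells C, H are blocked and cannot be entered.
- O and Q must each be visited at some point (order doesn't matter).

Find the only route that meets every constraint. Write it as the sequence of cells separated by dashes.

A - F - K - O - P - Q - R

Moves only go right or down, so the column and row indices never decrease.
Route from A: 3× down (reaching O), 3× right (reaching R) — 6 moves in all.
Check: all required cells visited.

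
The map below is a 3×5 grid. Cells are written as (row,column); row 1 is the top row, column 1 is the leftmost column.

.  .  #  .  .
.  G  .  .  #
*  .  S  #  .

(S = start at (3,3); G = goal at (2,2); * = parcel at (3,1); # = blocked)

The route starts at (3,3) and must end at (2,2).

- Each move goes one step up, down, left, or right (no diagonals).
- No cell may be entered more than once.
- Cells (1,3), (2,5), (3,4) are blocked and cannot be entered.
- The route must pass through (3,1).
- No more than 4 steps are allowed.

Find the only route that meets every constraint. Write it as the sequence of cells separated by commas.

The budget equals the shortest possible length, so every move has to be on a shortest route through the required cells.
Route from (3,3): 2× left (reaching (3,1)), up to (2,1), right to (2,2) — 4 moves in all.
Check: all required cells visited; 4 ≤ 4 moves.

(3,3), (3,2), (3,1), (2,1), (2,2)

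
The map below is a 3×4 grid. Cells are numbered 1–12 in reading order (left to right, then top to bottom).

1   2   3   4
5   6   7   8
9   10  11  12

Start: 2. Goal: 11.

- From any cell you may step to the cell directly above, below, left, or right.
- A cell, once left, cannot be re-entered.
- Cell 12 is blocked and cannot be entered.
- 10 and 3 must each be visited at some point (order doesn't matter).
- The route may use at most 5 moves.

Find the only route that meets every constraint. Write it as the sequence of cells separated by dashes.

2 - 3 - 7 - 6 - 10 - 11

The 5-move cap with required stops at 10, 3 leaves no slack for detours.
Route from 2: right to 3, down to 7, left to 6, down to 10, right to 11 — 5 moves in all.
Check: all required cells visited; 5 ≤ 5 moves.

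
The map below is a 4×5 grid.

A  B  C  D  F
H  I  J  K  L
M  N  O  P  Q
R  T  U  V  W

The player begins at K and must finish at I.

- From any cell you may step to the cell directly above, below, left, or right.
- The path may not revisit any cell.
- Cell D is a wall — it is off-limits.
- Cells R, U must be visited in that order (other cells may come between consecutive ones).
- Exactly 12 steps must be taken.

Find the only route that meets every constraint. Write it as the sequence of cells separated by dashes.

K - J - C - B - A - H - M - R - T - U - O - N - I

The waypoints must appear in the order R, U, with no cell reused.
Route from K: left to J, up to C, 2× left (reaching A), 3× down (reaching R), 2× right (reaching U), up to O, left to N, up to I — 12 moves in all.
Check: order respected (R at step 7, U at step 9); 12 moves as required.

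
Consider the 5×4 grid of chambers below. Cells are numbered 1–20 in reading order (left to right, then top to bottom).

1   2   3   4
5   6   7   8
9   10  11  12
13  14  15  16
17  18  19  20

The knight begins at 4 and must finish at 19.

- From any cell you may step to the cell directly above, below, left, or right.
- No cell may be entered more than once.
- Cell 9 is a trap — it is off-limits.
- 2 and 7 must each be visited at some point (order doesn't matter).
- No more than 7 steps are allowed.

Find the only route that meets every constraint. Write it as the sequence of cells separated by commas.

The budget equals the shortest possible length, so every move has to be on a shortest route through the required cells.
Route from 4: 2× left (reaching 2), down to 6, right to 7, 3× down (reaching 19) — 7 moves in all.
Check: all required cells visited; 7 ≤ 7 moves.

4, 3, 2, 6, 7, 11, 15, 19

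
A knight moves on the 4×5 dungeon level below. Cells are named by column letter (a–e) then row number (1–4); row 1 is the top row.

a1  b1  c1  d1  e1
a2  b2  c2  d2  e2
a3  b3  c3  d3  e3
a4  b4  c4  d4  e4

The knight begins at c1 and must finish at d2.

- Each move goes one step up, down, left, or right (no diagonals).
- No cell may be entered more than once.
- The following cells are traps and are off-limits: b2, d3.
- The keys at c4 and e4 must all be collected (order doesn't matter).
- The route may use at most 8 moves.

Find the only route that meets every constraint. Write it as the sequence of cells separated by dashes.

The budget equals the shortest possible length, so every move has to be on a shortest route through the required cells.
Route from c1: 3× down (reaching c4), 2× right (reaching e4), 2× up (reaching e2), left to d2 — 8 moves in all.
Check: all required cells visited; 8 ≤ 8 moves.

c1 - c2 - c3 - c4 - d4 - e4 - e3 - e2 - d2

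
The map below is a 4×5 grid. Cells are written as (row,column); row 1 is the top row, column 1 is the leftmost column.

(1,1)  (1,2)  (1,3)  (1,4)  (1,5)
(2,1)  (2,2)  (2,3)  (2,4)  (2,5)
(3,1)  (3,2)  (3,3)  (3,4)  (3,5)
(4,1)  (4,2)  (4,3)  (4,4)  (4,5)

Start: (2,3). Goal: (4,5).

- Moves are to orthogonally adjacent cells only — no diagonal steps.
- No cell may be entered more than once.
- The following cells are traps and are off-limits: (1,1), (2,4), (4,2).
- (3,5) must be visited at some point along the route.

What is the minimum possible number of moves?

4

Any route passes through (3,5) somewhere between (2,3) and (4,5). Summing Manhattan distances along the two legs ((2,3) → (3,5) → (4,5)) gives a lower bound of 3 + 1 = 4 moves.
A route of 4 moves achieves this: (2,3) → (3,3) → (3,4) → (3,5) → (4,5).
Since 4 matches the lower bound, it is optimal.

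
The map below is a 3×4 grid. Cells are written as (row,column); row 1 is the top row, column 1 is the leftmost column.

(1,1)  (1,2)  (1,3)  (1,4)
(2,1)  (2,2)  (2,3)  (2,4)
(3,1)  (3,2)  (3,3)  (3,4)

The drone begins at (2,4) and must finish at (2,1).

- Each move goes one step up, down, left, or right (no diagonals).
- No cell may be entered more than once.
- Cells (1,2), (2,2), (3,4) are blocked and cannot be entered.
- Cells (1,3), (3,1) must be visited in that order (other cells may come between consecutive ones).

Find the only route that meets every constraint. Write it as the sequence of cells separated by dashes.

The waypoints must appear in the order (1,3), (3,1), with no cell reused.
Route from (2,4): up to (1,4), left to (1,3), 2× down (reaching (3,3)), 2× left (reaching (3,1)), up to (2,1) — 7 moves in all.
Check: order respected ((1,3) at step 2, (3,1) at step 6).

(2,4) - (1,4) - (1,3) - (2,3) - (3,3) - (3,2) - (3,1) - (2,1)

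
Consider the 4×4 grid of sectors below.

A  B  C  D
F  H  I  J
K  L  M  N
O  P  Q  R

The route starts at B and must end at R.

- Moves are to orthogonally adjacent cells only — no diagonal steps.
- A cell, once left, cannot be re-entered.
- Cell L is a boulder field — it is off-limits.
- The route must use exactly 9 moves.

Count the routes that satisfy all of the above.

6

Need simple routes of exactly 9 moves from B to R (Manhattan distance 5, so 2 moves are spent on a detour and 2 undoing it).
Enumerating: B H F K O P Q M N R | B H I C D J N M Q R | B A F K O P Q M N R | B A F H I C D J N R | B A F H I J N M Q R | B C I H F K O P Q R.
That gives 6 routes.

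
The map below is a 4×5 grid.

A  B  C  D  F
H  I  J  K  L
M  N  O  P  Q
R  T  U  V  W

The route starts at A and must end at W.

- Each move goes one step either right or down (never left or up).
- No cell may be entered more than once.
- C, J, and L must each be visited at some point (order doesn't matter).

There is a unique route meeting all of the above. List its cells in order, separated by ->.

Moves only go right or down, so the column and row indices never decrease.
Route from A: right 2 to C, down 1 to J, right 2 to L, down 2 to W — 7 moves in all.
Check: all required cells visited.

A -> B -> C -> J -> K -> L -> Q -> W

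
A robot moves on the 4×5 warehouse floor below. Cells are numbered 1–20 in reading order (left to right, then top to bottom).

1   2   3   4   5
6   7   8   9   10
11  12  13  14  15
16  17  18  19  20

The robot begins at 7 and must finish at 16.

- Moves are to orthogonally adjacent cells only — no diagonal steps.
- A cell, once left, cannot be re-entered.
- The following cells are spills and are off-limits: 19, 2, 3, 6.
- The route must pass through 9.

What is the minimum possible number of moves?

7

Any route passes through 9 somewhere between 7 and 16. Summing Manhattan distances along the two legs (7 → 9 → 16) gives a lower bound of 2 + 5 = 7 moves.
A route of 7 moves achieves this: 7 → 8 → 9 → 14 → 13 → 18 → 17 → 16.
Since 7 matches the lower bound, it is optimal.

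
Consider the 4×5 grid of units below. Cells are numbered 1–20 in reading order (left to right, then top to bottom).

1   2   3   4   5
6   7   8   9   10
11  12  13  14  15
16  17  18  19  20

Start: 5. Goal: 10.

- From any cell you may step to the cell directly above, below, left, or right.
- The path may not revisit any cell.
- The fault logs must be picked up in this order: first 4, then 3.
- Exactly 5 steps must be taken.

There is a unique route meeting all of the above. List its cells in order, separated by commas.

5, 4, 3, 8, 9, 10

The waypoints must appear in the order 4, 3, with no cell reused.
Route from 5: 2× left (reaching 3), down to 8, 2× right (reaching 10) — 5 moves in all.
Check: order respected (4 at step 1, 3 at step 2); 5 moves as required.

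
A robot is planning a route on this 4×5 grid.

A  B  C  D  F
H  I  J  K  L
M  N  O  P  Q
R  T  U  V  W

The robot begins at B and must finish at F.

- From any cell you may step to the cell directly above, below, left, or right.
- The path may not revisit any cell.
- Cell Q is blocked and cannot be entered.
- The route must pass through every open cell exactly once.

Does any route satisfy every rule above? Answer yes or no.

Cell W has only one open neighbour but is neither the start nor the goal, so a Hamiltonian route would have to both enter and leave it through the same neighbour — impossible without revisiting.

no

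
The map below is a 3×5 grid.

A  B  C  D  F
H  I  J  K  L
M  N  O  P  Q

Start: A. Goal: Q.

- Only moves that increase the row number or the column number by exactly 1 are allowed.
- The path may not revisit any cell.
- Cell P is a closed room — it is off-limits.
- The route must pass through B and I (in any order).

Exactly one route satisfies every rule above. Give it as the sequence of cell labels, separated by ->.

A -> B -> I -> J -> K -> L -> Q

Moves only go right or down, so the column and row indices never decrease.
Route from A: right to B, down to I, 3× right (reaching L), down to Q — 6 moves in all.
Check: all required cells visited.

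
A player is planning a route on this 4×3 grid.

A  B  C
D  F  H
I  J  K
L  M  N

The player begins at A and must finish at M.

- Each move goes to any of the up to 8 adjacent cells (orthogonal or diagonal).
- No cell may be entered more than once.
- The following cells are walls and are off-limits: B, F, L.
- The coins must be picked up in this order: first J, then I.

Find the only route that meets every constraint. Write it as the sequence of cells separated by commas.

The waypoints must appear in the order J, I, with no cell reused.
Route from A: down to D, down-right to J, left to I, down-right to M — 4 moves in all.
Check: order respected (J at step 2, I at step 3).

A, D, J, I, M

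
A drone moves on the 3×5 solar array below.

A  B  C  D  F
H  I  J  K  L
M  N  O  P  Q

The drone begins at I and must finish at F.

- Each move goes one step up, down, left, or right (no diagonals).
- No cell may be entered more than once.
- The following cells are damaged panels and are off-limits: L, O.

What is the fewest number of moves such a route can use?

The Manhattan distance from I to F is |2−1| + |2−5| = 4, so at least 4 moves are needed.
A route of 4 moves achieves this: I → B → C → D → F.
Since 4 matches the lower bound, it is optimal.

4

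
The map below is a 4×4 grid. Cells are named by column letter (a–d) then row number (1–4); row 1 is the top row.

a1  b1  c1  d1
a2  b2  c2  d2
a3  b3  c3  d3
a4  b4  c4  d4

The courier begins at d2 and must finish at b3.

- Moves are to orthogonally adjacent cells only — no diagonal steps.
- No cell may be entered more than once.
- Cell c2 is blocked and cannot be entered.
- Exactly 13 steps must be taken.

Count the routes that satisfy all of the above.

2

Need simple routes of exactly 13 moves from d2 to b3 (Manhattan distance 3, so 5 moves are spent on a detour and 5 undoing it).
Enumerating: d2 d1 c1 b1 b2 a2 a3 a4 b4 c4 d4 d3 c3 b3 | d2 d1 c1 b1 a1 a2 a3 a4 b4 c4 d4 d3 c3 b3.
That gives 2 routes.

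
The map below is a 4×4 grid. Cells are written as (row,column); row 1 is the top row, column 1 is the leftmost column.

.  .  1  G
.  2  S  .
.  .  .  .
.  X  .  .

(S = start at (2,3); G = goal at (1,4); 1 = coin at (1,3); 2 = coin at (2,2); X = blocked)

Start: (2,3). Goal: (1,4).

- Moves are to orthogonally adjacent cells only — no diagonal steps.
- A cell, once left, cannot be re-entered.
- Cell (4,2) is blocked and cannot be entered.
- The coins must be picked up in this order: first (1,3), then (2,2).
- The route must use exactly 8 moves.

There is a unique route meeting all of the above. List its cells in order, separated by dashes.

The waypoints must appear in the order (1,3), (2,2), with no cell reused.
Route from (2,3): up to (1,3), left to (1,2), 2× down (reaching (3,2)), 2× right (reaching (3,4)), 2× up (reaching (1,4)) — 8 moves in all.
Check: order respected (1 at step 1, 2 at step 3); 8 moves as required.

(2,3) - (1,3) - (1,2) - (2,2) - (3,2) - (3,3) - (3,4) - (2,4) - (1,4)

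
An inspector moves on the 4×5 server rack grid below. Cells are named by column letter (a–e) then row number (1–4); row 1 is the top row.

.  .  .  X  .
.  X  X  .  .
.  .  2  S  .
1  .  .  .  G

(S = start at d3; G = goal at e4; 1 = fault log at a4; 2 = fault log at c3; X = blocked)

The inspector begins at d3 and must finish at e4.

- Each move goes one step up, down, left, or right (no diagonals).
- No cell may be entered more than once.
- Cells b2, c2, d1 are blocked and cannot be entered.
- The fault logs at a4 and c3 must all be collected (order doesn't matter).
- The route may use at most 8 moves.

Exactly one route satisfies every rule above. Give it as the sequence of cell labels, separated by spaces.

d3 c3 b3 a3 a4 b4 c4 d4 e4

The 8-move cap with required stops at a4, c3 leaves no slack for detours.
Route from d3: left 3 to a3, down 1 to a4, right 4 to e4 — 8 moves in all.
Check: all required cells visited; 8 ≤ 8 moves.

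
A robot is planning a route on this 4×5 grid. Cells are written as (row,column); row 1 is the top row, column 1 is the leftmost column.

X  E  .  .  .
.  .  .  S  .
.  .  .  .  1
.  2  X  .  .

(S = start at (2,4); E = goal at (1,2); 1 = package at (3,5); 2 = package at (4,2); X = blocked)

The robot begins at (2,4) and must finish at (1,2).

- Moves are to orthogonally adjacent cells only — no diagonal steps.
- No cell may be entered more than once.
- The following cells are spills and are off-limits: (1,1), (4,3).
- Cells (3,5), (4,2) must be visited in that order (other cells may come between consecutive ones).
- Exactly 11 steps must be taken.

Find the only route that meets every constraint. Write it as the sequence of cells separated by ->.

The waypoints must appear in the order (3,5), (4,2), with no cell reused.
Route from (2,4): right 1 to (2,5), down 1 to (3,5), left 3 to (3,2), down 1 to (4,2), left 1 to (4,1), up 2 to (2,1), right 1 to (2,2), up 1 to (1,2) — 11 moves in all.
Check: order respected (1 at step 2, 2 at step 6); 11 moves as required.

(2,4) -> (2,5) -> (3,5) -> (3,4) -> (3,3) -> (3,2) -> (4,2) -> (4,1) -> (3,1) -> (2,1) -> (2,2) -> (1,2)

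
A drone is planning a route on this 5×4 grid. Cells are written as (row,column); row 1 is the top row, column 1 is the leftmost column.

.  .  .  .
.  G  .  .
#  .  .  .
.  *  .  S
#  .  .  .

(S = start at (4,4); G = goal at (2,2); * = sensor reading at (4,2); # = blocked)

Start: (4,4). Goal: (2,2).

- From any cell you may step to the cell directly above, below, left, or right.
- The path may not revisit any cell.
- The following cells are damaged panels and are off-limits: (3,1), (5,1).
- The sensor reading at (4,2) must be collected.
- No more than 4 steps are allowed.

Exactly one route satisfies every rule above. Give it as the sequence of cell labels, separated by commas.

(4,4), (4,3), (4,2), (3,2), (2,2)

Any route must reach (4,2) and still end at (2,2) within 4 moves, so the order of the required stops is forced.
Route from (4,4): 2× left (reaching (4,2)), 2× up (reaching (2,2)) — 4 moves in all.
Check: all required cells visited; 4 ≤ 4 moves.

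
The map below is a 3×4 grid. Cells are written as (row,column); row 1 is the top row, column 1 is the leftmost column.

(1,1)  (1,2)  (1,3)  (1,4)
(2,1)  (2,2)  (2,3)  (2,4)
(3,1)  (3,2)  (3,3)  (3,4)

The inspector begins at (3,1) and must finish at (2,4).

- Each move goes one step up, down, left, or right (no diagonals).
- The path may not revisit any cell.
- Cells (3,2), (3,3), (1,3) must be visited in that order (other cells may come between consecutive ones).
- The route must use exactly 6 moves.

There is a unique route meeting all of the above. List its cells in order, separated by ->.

(3,1) -> (3,2) -> (3,3) -> (2,3) -> (1,3) -> (1,4) -> (2,4)

The waypoints must appear in the order (3,2), (3,3), (1,3), with no cell reused.
Route from (3,1): 2× right (reaching (3,3)), 2× up (reaching (1,3)), right to (1,4), down to (2,4) — 6 moves in all.
Check: order respected ((3,2) at step 1, (3,3) at step 2, (1,3) at step 4); 6 moves as required.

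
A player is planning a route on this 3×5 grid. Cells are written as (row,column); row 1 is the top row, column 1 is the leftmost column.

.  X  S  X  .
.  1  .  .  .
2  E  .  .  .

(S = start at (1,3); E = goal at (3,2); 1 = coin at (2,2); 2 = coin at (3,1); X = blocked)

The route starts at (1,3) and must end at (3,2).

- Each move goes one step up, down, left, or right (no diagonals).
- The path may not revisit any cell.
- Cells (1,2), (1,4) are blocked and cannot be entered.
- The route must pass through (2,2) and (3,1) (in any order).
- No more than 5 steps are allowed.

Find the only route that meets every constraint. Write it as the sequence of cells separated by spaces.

The budget equals the shortest possible length, so every move has to be on a shortest route through the required cells.
Route from (1,3): down 1 to (2,3), left 2 to (2,1), down 1 to (3,1), right 1 to (3,2) — 5 moves in all.
Check: all required cells visited; 5 ≤ 5 moves.

(1,3) (2,3) (2,2) (2,1) (3,1) (3,2)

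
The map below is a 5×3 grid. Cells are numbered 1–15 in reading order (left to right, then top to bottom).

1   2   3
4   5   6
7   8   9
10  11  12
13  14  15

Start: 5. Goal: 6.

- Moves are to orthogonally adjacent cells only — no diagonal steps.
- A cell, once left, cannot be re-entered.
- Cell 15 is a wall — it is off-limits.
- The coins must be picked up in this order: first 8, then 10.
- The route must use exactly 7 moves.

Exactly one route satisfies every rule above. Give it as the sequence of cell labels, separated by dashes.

5 - 8 - 7 - 10 - 11 - 12 - 9 - 6

The waypoints must appear in the order 8, 10, with no cell reused.
Route from 5: down 1 to 8, left 1 to 7, down 1 to 10, right 2 to 12, up 2 to 6 — 7 moves in all.
Check: order respected (8 at step 1, 10 at step 3); 7 moves as required.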